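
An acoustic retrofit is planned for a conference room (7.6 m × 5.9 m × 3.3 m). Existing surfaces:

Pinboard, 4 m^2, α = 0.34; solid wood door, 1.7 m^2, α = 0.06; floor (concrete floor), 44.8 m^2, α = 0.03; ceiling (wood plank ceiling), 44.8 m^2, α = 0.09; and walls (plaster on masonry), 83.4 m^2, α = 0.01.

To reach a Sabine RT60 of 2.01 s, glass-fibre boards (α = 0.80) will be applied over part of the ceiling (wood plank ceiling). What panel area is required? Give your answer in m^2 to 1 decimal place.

5.9

Total absorption A₁ = 4*0.34 + 1.7*0.06 + 44.8*0.03 + 44.8*0.09 + 83.4*0.01
  = 1.360 + 0.102 + 1.344 + 4.032 + 0.834 = 7.672 m^2 sabins.
V = 147.972 m³. Target absorption A₂ = 0.161 × 147.972 / 2.01 = 11.852 sabins.
Absorption to add: 11.852 − 7.672 = 4.180 sabins.
Net gain per m^2: Δα = 0.80 − 0.09 = 0.71.
Panel area = 4.180 / 0.71 = 5.9 m^2.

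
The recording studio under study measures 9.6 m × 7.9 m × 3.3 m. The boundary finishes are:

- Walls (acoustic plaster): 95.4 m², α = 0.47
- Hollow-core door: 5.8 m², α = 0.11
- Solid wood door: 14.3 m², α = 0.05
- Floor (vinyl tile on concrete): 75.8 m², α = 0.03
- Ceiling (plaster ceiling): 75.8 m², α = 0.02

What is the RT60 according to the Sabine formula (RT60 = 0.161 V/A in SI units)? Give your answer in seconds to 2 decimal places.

0.81 s

Summing Sᵢαᵢ: 44.838 + 0.638 + 0.715 + 2.274 + 1.516 → A = 49.981 sabins.
Volume V = 9.6 × 7.9 × 3.3 = 250.272 m³.
RT60 = 0.161 · V / A = 0.161 × 250.272 / 49.981 = 0.81 s.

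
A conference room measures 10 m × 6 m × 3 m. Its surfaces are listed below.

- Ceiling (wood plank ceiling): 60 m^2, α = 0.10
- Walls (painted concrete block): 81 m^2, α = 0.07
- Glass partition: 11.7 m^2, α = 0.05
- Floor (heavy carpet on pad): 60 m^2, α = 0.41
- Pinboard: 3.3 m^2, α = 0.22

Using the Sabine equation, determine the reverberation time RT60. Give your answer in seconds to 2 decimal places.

0.77 seconds

A = Σ Sᵢαᵢ = 60×0.10 + 81×0.07 + 11.7×0.05 + 60×0.41 + 3.3×0.22 = 37.581 sabins.
V = 10·6·3 = 180 m³.
RT60 = 0.161 · V / A = 0.161 × 180 / 37.581 = 0.77 s.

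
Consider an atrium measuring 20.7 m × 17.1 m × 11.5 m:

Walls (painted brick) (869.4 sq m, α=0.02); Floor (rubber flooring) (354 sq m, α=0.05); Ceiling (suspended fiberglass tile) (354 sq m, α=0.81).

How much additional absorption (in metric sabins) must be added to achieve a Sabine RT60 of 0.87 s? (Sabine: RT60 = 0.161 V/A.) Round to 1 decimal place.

431.5 sabins

Equivalent absorption area: A₁ = 869.4*0.02 + 354*0.05 + 354*0.81 = 321.828 sq m.
V = 4070.655 m³. Required absorption A₂ = 0.161 × 4070.655 / 0.87 = 753.305 sabins.
Additional absorption ΔA = 753.305 − 321.828 = 431.5 sabins.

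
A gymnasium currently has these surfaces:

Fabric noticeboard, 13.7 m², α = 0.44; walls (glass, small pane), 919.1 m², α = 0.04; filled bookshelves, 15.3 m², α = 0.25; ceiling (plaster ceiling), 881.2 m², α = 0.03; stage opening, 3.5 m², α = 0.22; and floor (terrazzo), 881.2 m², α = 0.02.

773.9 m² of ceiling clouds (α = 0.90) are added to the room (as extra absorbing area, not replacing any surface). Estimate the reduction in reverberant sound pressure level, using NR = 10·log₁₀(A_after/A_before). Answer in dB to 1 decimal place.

9.4 dB

Summing Sᵢαᵢ: 6.028 + 36.764 + 3.825 + 26.436 + 0.770 + 17.624 → A_before = 91.447 sabins.
Added absorption = 773.9 × 0.90 = 696.510 sabins.
A_after = 91.447 + 696.510 = 787.957 sabins.
Reduction = 10 log₁₀(A_after/A_before) = 10 log₁₀(8.6165) = 9.4 dB.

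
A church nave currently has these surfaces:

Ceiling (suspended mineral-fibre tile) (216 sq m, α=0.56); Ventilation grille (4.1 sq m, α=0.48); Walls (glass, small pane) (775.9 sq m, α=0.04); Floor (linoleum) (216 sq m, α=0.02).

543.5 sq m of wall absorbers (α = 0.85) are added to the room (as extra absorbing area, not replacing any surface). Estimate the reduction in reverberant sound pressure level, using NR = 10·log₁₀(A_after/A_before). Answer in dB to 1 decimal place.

A_before = Σ Sᵢαᵢ = 216*0.56 + 4.1*0.48 + 775.9*0.04 + 216*0.02 = 158.284 sabins.
Added absorption = 543.5 × 0.85 = 461.975 sabins.
A_after = 158.284 + 461.975 = 620.259 sabins.
Reduction = 10 log₁₀(A_after/A_before) = 10 log₁₀(3.9186) = 5.9 dB.

5.9 dB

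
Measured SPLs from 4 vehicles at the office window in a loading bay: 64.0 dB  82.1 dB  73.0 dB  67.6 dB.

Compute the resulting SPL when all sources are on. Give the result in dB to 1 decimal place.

Converting to relative power and adding: 10^(64.0/10) + 10^(82.1/10) + 10^(73.0/10) + 10^(67.6/10) = 1.904e+08.
Back to dB: 10·log₁₀ Σ = 82.8 dB.

82.8 dB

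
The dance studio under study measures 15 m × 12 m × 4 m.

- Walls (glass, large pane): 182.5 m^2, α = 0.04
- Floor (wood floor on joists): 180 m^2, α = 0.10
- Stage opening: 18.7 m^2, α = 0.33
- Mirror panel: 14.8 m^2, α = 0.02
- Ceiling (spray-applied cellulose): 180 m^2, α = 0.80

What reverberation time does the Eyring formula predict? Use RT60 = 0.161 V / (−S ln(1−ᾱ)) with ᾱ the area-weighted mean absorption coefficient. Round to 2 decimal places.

Total surface area S = 182.5 + 180 + 18.7 + 14.8 + 180 = 576.0 m^2.
Absorption A = 182.5·0.04 + 180·0.10 + 18.7·0.33 + 14.8·0.02 + 180·0.80 = 175.767 sabins.
Mean coefficient ᾱ = A/S = 0.3052.
−S·ln(1−ᾱ) = −576.0 × ln(1 − 0.3052) = 209.740.
V = 15 × 12 × 4 = 720 m³.
RT60 = 0.161 × 720 / 209.740 = 0.55 s.

0.55 s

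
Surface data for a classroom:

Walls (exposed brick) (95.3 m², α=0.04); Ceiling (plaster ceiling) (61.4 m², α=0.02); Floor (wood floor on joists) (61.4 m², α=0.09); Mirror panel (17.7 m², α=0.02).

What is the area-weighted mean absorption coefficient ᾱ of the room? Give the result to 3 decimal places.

0.046

S = Σ Sᵢ = 95.3 + 61.4 + 61.4 + 17.7 = 235.8 m².
Weighted sum Σ Sα = 10.920.
ᾱ = A/S = 0.046.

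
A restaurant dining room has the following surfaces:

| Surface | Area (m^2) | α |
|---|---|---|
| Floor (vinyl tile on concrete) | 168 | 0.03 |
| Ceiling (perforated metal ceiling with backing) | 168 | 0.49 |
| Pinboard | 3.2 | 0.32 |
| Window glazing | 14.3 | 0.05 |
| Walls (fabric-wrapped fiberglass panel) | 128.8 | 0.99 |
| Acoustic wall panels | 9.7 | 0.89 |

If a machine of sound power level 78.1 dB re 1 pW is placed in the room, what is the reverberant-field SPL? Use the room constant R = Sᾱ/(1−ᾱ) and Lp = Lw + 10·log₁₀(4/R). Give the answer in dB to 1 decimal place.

57.9 dB

A = 225.244 sabins; S = 492.0 m^2.
ᾱ = 225.244/492.0 = 0.4578; R = Sᾱ/(1−ᾱ) = 225.244/(1−0.4578) = 415.426 m^2.
Lp = Lw + 10 log₁₀(4/R) = 78.1 -20.16 = 57.9 dB.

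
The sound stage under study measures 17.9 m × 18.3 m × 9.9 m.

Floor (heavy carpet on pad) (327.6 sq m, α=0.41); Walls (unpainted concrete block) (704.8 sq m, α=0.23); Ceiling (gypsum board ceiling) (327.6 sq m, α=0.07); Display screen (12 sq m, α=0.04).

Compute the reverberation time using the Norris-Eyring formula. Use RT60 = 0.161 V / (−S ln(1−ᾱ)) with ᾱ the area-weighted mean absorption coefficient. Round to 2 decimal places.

Total surface area S = 327.6 + 704.8 + 327.6 + 12 = 1372.0 sq m.
Σ(Sᵢαᵢ) = 327.6·0.41 + 704.8·0.23 + 327.6·0.07 + 12·0.04 = 319.832.
Mean coefficient ᾱ = A/S = 0.2331.
−S·ln(1−ᾱ) = −1372.0 × ln(1 − 0.2331) = 364.127.
V = 17.9 × 18.3 × 9.9 = 3242.943 m³.
T = 0.161·V/[−S·ln(1−ᾱ)] = 0.161·3242.943/364.127 = 1.43 s.

1.43 s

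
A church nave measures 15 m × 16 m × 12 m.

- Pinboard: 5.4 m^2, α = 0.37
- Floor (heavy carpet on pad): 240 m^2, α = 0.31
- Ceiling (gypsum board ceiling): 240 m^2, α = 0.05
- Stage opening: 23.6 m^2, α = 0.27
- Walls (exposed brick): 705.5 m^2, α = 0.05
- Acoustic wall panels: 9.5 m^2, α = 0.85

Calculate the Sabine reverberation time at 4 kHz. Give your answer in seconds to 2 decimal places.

3.36 s

A = Σ Sᵢαᵢ = 5.4*0.37 + 240*0.31 + 240*0.05 + 23.6*0.27 + 705.5*0.05 + 9.5*0.85 = 138.120 sabins.
Room volume: 2880 m³.
T = 0.161 V/A = 0.161·2880/138.120 = 3.36 s.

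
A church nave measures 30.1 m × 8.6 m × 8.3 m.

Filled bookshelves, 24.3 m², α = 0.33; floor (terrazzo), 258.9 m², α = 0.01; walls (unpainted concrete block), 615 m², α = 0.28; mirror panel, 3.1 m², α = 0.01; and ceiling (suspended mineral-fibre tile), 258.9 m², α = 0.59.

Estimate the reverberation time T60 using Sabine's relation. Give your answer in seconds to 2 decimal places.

1.03 seconds

Total absorption A = 24.3*0.33 + 258.9*0.01 + 615*0.28 + 3.1*0.01 + 258.9*0.59
  = 8.019 + 2.589 + 172.200 + 0.031 + 152.751 = 335.590 m² sabins.
Volume V = 30.1 × 8.6 × 8.3 = 2148.538 m³.
T = 0.161 V/A = 0.161·2148.538/335.590 = 1.03 s.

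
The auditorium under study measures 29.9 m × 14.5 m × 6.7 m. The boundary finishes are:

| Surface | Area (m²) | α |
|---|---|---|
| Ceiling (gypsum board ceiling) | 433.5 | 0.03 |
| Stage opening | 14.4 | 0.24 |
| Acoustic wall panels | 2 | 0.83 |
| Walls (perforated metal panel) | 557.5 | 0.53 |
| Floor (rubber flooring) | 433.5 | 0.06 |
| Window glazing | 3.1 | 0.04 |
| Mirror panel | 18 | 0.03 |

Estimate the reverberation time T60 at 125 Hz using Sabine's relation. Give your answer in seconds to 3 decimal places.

Total absorption A = 433.5·0.03 + 14.4·0.24 + 2·0.83 + 557.5·0.53 + 433.5·0.06 + 3.1·0.04 + 18·0.03
  = 13.005 + 3.456 + 1.660 + 295.475 + 26.010 + 0.124 + 0.540 = 340.270 m² sabins.
V = 29.9·14.5·6.7 = 2904.785 m³.
Sabine: RT60 = 0.161 × 2904.785 / 340.270 = 1.374 s.

1.374 seconds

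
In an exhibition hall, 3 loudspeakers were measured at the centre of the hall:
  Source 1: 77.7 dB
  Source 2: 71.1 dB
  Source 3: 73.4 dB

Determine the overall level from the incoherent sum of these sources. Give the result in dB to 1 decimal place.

Σ 10^(Lᵢ/10) = 9.364e+07.
Back to dB: 10·log₁₀ Σ = 79.7 dB.

79.7 dB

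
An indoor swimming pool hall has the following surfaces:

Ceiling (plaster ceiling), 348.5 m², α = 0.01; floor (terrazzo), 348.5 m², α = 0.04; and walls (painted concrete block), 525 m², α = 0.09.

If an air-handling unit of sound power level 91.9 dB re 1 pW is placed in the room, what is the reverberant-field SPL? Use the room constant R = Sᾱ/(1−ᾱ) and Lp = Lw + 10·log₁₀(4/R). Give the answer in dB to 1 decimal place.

79.6 dB

A = 64.675 sabins; S = 1222.0 m².
ᾱ = 64.675/1222.0 = 0.0529; R = Sᾱ/(1−ᾱ) = 64.675/(1−0.0529) = 68.287 m².
Lp = Lw + 10 log₁₀(4/R) = 91.9 -12.32 = 79.6 dB.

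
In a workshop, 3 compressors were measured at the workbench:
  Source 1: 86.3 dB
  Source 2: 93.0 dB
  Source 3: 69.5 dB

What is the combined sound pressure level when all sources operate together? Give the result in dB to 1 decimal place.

93.9 dB

Σ 10^(Lᵢ/10) = 2.431e+09.
Back to dB: 10·log₁₀ Σ = 93.9 dB.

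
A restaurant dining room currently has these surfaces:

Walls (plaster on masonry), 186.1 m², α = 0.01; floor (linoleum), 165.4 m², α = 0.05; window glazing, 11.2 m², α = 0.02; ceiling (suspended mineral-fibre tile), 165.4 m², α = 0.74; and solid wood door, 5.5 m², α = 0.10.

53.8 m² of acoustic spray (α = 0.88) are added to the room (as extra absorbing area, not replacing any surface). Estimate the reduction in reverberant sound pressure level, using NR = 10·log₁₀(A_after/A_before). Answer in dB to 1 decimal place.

1.3 dB

A_before = Σ Sᵢαᵢ = 186.1*0.01 + 165.4*0.05 + 11.2*0.02 + 165.4*0.74 + 5.5*0.10 = 133.301 sabins.
Treatment contributes 53.8·0.88 = 47.344 sabins.
New total A_after = 180.645 sabins.
Reduction = 10 log₁₀(A_after/A_before) = 10 log₁₀(1.3552) = 1.3 dB.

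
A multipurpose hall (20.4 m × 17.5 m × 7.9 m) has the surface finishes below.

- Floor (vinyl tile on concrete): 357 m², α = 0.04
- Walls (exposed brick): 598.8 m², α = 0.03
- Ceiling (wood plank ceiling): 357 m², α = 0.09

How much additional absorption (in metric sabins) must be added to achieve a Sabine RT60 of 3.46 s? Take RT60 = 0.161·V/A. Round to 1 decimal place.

66.9 sabins

Equivalent absorption area: A₁ = 357·0.04 + 598.8·0.03 + 357·0.09 = 64.374 m².
For T = 3.46 s, need A₂ = 0.161·V/T = 0.161·2820.3/3.46 = 131.234 sabins.
Shortfall: 131.234 − 64.374 = 66.9 sabins.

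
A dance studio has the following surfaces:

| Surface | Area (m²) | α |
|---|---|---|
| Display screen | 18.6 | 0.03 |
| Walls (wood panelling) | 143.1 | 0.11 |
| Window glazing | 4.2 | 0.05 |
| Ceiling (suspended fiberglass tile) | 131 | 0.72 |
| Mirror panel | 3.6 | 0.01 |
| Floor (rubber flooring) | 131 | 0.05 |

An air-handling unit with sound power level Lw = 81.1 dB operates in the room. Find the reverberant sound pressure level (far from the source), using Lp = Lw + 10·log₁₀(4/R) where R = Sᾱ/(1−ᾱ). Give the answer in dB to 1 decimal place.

65.0 dB

A = 117.415 sabins; S = 431.5 m².
ᾱ = 0.2721, so room constant R = A/(1−ᾱ) = 161.306 m².
Lp = Lw + 10 log₁₀(4/R) = 81.1 -16.06 = 65.0 dB.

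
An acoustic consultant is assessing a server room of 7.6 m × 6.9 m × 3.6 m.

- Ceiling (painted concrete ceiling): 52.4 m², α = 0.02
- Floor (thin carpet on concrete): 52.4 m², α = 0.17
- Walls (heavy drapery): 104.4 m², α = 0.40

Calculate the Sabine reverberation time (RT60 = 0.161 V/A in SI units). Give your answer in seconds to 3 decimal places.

Total absorption A = 52.4×0.02 + 52.4×0.17 + 104.4×0.40
  = 1.048 + 8.908 + 41.760 = 51.716 m² sabins.
Volume V = 7.6 × 6.9 × 3.6 = 188.784 m³.
T = 0.161 V/A = 0.161·188.784/51.716 = 0.588 s.

0.588 s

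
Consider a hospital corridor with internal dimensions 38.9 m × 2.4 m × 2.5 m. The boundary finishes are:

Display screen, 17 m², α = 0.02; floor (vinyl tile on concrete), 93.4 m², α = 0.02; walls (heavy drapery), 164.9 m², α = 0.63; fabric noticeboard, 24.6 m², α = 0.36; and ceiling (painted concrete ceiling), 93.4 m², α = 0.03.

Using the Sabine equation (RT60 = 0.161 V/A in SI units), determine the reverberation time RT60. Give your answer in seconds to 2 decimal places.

0.32 s

Equivalent absorption area: A = 17×0.02 + 93.4×0.02 + 164.9×0.63 + 24.6×0.36 + 93.4×0.03 = 117.753 m².
Volume V = 38.9 × 2.4 × 2.5 = 233.4 m³.
Sabine: RT60 = 0.161 × 233.4 / 117.753 = 0.32 s.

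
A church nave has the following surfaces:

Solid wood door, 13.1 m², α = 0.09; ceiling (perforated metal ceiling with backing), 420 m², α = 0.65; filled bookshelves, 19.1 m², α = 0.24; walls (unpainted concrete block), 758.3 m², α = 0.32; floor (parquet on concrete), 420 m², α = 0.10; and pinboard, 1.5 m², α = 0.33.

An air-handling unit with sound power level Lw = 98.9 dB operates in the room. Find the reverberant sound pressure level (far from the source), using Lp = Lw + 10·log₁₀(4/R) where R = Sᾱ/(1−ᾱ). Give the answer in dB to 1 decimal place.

Σ(Sᵢαᵢ) = 13.1·0.09 + 420·0.65 + 19.1·0.24 + 758.3·0.32 + 420·0.10 + 1.5·0.33 = 563.914; total area S = 1632.0 m².
ᾱ = 563.914/1632.0 = 0.3455; R = Sᾱ/(1−ᾱ) = 563.914/(1−0.3455) = 861.595 m².
Lp = Lw + 10 log₁₀(4/R) = 98.9 -23.33 = 75.6 dB.

75.6 dB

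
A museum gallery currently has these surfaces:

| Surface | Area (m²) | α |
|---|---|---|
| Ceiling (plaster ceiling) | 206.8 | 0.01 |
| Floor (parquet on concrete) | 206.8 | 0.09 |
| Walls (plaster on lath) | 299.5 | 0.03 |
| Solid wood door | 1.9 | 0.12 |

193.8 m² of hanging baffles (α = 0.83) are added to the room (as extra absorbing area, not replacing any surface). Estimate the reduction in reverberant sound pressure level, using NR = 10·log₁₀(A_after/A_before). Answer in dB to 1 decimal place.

8.0 dB

Equivalent absorption area: A_before = 206.8×0.01 + 206.8×0.09 + 299.5×0.03 + 1.9×0.12 = 29.893 m².
Treatment contributes 193.8·0.83 = 160.854 sabins.
New total A_after = 190.747 sabins.
NR = 10·log₁₀(190.747/29.893) = 8.0 dB.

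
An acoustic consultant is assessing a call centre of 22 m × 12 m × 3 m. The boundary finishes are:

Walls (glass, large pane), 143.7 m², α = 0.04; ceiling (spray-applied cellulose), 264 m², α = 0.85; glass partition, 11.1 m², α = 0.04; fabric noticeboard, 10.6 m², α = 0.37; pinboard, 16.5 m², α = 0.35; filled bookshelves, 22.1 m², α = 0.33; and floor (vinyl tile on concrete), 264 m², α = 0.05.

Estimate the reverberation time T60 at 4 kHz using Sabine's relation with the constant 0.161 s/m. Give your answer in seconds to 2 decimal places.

0.49 sec

A = Σ Sᵢαᵢ = 143.7*0.04 + 264*0.85 + 11.1*0.04 + 10.6*0.37 + 16.5*0.35 + 22.1*0.33 + 264*0.05 = 260.782 sabins.
Volume V = 22 × 12 × 3 = 792 m³.
RT60 = 0.161 · V / A = 0.161 × 792 / 260.782 = 0.49 s.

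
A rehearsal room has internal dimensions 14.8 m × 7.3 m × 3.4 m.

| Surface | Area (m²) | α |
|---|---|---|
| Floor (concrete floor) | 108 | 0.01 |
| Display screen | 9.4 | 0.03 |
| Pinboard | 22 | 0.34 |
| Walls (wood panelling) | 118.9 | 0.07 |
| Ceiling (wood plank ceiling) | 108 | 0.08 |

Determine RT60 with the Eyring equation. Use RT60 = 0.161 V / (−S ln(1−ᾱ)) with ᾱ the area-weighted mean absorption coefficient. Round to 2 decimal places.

2.21 s

Total surface area S = 108 + 9.4 + 22 + 118.9 + 108 = 366.3 m².
Σ(Sᵢαᵢ) = 108×0.01 + 9.4×0.03 + 22×0.34 + 118.9×0.07 + 108×0.08 = 25.805.
Mean coefficient ᾱ = A/S = 0.0704.
−S·ln(1−ᾱ) = −366.3 × ln(1 − 0.0704) = 26.740.
V = 14.8 × 7.3 × 3.4 = 367.336 m³.
T = 0.161·V/[−S·ln(1−ᾱ)] = 0.161·367.336/26.740 = 2.21 s.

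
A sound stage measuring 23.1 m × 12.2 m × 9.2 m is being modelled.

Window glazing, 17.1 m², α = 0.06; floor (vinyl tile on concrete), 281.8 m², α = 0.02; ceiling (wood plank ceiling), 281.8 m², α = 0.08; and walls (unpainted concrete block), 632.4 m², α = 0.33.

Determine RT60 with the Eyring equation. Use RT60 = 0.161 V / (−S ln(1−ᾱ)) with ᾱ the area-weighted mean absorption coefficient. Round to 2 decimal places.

Total surface area S = 17.1 + 281.8 + 281.8 + 632.4 = 1213.1 m².
Absorption A = 17.1·0.06 + 281.8·0.02 + 281.8·0.08 + 632.4·0.33 = 237.898 sabins.
ᾱ = 237.898 / 1213.1 = 0.1961.
Eyring denominator: −S ln(1−ᾱ) = 264.796.
V = 23.1 × 12.2 × 9.2 = 2592.744 m³.
T = 0.161·V/[−S·ln(1−ᾱ)] = 0.161·2592.744/264.796 = 1.58 s.

1.58 sec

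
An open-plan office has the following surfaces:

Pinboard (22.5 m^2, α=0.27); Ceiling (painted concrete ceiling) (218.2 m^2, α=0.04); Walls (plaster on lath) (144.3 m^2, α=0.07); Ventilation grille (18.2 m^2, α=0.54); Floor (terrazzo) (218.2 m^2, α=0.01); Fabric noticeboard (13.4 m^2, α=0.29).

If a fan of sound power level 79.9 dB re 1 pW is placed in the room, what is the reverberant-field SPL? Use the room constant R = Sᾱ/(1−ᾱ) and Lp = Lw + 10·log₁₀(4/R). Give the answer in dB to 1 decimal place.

A = 40.800 sabins; S = 634.8 m^2.
ᾱ = 0.0643, so room constant R = A/(1−ᾱ) = 43.604 m^2.
Lp = 79.9 + 10·log₁₀(4/43.604) = 79.9 + (-10.37) = 69.5 dB.

69.5 dB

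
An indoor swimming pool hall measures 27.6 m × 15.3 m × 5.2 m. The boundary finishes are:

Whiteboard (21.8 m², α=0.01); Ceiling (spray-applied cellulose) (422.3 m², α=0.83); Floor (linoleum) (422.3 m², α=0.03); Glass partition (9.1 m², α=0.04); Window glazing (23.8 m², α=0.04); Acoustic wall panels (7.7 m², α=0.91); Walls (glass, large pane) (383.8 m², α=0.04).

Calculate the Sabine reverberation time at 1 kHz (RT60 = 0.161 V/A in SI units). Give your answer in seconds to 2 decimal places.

0.91 s

Total absorption A = 21.8·0.01 + 422.3·0.83 + 422.3·0.03 + 9.1·0.04 + 23.8·0.04 + 7.7·0.91 + 383.8·0.04
  = 0.218 + 350.509 + 12.669 + 0.364 + 0.952 + 7.007 + 15.352 = 387.071 m² sabins.
V = 27.6·15.3·5.2 = 2195.856 m³.
T = 0.161 V/A = 0.161·2195.856/387.071 = 0.91 s.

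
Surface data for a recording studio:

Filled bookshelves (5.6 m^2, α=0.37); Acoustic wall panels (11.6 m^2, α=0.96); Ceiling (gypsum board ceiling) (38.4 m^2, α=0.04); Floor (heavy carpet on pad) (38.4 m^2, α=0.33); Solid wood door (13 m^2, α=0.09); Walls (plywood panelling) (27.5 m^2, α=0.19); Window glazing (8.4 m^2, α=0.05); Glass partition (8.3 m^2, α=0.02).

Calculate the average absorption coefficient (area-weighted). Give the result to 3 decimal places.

0.227

S = Σ Sᵢ = 5.6 + 11.6 + 38.4 + 38.4 + 13 + 27.5 + 8.4 + 8.3 = 151.2 m^2.
Weighted sum Σ Sα = 34.397.
ᾱ = 34.397 / 151.2 = 0.227.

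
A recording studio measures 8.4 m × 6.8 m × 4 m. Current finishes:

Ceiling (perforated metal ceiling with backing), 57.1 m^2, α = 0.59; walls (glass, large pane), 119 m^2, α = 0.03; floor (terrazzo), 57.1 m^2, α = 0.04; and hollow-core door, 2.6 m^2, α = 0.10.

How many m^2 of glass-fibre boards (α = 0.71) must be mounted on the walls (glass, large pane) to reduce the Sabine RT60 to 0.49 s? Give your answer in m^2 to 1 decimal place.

51.9

Equivalent absorption area: A₁ = 57.1*0.59 + 119*0.03 + 57.1*0.04 + 2.6*0.10 = 39.803 m^2.
V = 228.48 m³. Target absorption A₂ = 0.161 × 228.48 / 0.49 = 75.072 sabins.
ΔA needed = 75.072 − 39.803 = 35.269 sabins.
Each m^2 of panel replacing the walls (glass, large pane) adds (0.71 − 0.03) = 0.68 sabins.
Panel area = 35.269 / 0.68 = 51.9 m^2.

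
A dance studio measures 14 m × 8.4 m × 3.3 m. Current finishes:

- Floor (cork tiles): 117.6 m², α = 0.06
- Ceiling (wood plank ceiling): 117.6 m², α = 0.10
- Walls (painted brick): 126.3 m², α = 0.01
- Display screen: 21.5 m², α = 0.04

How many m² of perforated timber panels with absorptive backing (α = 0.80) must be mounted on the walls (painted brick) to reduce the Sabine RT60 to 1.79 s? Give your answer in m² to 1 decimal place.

Total absorption A₁ = 117.6·0.06 + 117.6·0.10 + 126.3·0.01 + 21.5·0.04
  = 7.056 + 11.760 + 1.263 + 0.860 = 20.939 m² sabins.
Required A₂ = 0.161·388.08/1.79 = 34.906 sabins.
Absorption to add: 34.906 − 20.939 = 13.967 sabins.
Net gain per m²: Δα = 0.80 − 0.01 = 0.79.
Panel area = 13.967 / 0.79 = 17.7 m².

17.7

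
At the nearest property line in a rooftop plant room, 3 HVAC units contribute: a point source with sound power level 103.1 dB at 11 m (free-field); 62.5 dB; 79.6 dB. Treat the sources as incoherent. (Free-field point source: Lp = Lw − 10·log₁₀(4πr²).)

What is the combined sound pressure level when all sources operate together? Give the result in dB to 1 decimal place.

Source at 11 m: Lp = 103.1 − 10·log₁₀(4π·11²) = 103.1 − 10·log₁₀(1520.531) = 71.3 dB.
Σ 10^(Lᵢ/10) = 1.065e+08.
Combined level = 10 log₁₀(1.065e+08) = 80.3 dB.

80.3 dB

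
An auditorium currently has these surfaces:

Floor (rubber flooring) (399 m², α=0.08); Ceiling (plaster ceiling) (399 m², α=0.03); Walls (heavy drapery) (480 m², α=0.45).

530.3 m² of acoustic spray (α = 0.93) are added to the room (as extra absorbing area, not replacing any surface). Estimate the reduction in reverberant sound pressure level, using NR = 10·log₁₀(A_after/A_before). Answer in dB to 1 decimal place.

Total absorption A_before = 399*0.08 + 399*0.03 + 480*0.45
  = 31.920 + 11.970 + 216.000 = 259.890 m² sabins.
Treatment contributes 530.3·0.93 = 493.179 sabins.
A_after = 259.890 + 493.179 = 753.069 sabins.
Reduction = 10 log₁₀(A_after/A_before) = 10 log₁₀(2.8976) = 4.6 dB.

4.6 dB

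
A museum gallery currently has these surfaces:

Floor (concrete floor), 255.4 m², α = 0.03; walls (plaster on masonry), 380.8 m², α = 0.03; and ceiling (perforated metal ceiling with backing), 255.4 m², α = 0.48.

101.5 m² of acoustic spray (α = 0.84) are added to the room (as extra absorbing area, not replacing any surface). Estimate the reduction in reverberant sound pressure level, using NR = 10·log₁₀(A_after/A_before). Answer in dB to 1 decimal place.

2.0 dB

Equivalent absorption area: A_before = 255.4*0.03 + 380.8*0.03 + 255.4*0.48 = 141.678 m².
Added absorption = 101.5 × 0.84 = 85.260 sabins.
New total A_after = 226.938 sabins.
Reduction = 10 log₁₀(A_after/A_before) = 10 log₁₀(1.6018) = 2.0 dB.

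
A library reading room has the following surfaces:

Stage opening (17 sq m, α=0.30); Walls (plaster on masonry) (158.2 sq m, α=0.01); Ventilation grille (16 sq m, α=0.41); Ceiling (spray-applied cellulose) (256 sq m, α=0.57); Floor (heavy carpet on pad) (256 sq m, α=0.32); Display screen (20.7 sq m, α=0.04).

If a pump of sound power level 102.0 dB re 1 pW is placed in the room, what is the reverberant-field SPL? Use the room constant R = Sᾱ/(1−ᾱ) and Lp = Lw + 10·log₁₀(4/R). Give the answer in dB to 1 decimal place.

82.4 dB

Σ(Sᵢαᵢ) = 17·0.30 + 158.2·0.01 + 16·0.41 + 256·0.57 + 256·0.32 + 20.7·0.04 = 241.910; total area S = 723.9 sq m.
ᾱ = 0.3342, so room constant R = A/(1−ᾱ) = 363.337 sq m.
Lp = 102.0 + 10·log₁₀(4/363.337) = 102.0 + (-19.58) = 82.4 dB.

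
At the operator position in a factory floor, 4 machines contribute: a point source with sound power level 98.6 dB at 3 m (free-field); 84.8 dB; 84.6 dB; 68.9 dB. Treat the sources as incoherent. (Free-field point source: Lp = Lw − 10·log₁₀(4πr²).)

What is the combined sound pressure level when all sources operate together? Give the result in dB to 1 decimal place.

Source at 3 m: Lp = 98.6 − 10·log₁₀(4π·3²) = 98.6 − 10·log₁₀(113.097) = 78.1 dB.
Σ 10^(Lᵢ/10) = 6.627e+08.
Combined level = 10 log₁₀(6.627e+08) = 88.2 dB.

88.2 dB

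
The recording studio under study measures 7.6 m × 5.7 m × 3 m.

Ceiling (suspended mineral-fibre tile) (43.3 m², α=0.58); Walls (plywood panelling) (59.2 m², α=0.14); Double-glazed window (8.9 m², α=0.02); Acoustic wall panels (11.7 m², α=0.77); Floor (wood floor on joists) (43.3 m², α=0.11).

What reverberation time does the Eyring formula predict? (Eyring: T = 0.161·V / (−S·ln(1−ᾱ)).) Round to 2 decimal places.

0.38 sec

S = Σ Sᵢ = 166.4 m².
Absorption A = 43.3·0.58 + 59.2·0.14 + 8.9·0.02 + 11.7·0.77 + 43.3·0.11 = 47.352 sabins.
ᾱ = 47.352 / 166.4 = 0.2846.
Eyring denominator: −S ln(1−ᾱ) = 55.730.
V = 7.6 × 5.7 × 3 = 129.96 m³.
T = 0.161·V/[−S·ln(1−ᾱ)] = 0.161·129.96/55.730 = 0.38 s.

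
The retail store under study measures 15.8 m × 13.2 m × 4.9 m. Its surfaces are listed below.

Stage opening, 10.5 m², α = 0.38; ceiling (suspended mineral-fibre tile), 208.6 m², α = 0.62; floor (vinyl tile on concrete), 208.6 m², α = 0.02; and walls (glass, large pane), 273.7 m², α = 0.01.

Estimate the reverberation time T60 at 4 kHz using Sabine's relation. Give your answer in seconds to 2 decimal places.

Summing Sᵢαᵢ: 3.990 + 129.332 + 4.172 + 2.737 → A = 140.231 sabins.
V = 15.8·13.2·4.9 = 1021.944 m³.
T = 0.161 V/A = 0.161·1021.944/140.231 = 1.17 s.

1.17 sec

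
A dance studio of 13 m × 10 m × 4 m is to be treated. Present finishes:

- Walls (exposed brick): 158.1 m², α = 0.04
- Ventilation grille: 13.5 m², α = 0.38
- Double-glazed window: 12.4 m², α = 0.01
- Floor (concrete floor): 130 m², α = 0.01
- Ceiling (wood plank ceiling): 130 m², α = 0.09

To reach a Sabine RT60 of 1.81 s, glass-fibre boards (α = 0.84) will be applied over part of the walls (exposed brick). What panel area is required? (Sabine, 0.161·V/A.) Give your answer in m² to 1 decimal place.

Total absorption A₁ = 158.1*0.04 + 13.5*0.38 + 12.4*0.01 + 130*0.01 + 130*0.09
  = 6.324 + 5.130 + 0.124 + 1.300 + 11.700 = 24.578 m² sabins.
V = 520 m³. Target absorption A₂ = 0.161 × 520 / 1.81 = 46.254 sabins.
Absorption to add: 46.254 − 24.578 = 21.676 sabins.
Each m² of panel replacing the walls (exposed brick) adds (0.84 − 0.04) = 0.80 sabins.
Panel area = 21.676 / 0.80 = 27.1 m².

27.1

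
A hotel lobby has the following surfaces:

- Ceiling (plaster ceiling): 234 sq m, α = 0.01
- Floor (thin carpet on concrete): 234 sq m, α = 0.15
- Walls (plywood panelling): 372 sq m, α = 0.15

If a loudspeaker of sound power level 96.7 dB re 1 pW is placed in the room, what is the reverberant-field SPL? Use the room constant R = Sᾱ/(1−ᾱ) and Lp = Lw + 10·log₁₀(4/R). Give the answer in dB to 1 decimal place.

82.5 dB

Σ(Sᵢαᵢ) = 234×0.01 + 234×0.15 + 372×0.15 = 93.240; total area S = 840.0 sq m.
ᾱ = 93.240/840.0 = 0.1110; R = Sᾱ/(1−ᾱ) = 93.240/(1−0.1110) = 104.882 sq m.
Lp = Lw + 10 log₁₀(4/R) = 96.7 -14.19 = 82.5 dB.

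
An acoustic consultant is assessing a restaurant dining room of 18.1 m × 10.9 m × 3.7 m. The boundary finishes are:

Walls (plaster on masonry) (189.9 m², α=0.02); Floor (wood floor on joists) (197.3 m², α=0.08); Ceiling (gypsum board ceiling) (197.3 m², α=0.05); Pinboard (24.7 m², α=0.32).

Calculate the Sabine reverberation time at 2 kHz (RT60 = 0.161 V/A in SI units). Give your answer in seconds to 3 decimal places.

A = Σ Sᵢαᵢ = 189.9*0.02 + 197.3*0.08 + 197.3*0.05 + 24.7*0.32 = 37.351 sabins.
Room volume: 729.973 m³.
Sabine: RT60 = 0.161 × 729.973 / 37.351 = 3.147 s.

3.147 sec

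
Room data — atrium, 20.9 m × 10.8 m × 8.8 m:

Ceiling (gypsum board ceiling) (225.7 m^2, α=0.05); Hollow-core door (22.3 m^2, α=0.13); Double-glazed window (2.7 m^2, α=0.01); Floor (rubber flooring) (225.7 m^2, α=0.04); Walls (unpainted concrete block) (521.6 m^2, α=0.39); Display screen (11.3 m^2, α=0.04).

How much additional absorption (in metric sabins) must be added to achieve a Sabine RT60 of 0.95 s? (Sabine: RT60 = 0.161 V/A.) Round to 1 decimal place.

A₁ = Σ Sᵢαᵢ = 225.7*0.05 + 22.3*0.13 + 2.7*0.01 + 225.7*0.04 + 521.6*0.39 + 11.3*0.04 = 227.115 sabins.
V = 1986.336 m³. Required absorption A₂ = 0.161 × 1986.336 / 0.95 = 336.632 sabins.
Additional absorption ΔA = 336.632 − 227.115 = 109.5 sabins.

109.5 sabins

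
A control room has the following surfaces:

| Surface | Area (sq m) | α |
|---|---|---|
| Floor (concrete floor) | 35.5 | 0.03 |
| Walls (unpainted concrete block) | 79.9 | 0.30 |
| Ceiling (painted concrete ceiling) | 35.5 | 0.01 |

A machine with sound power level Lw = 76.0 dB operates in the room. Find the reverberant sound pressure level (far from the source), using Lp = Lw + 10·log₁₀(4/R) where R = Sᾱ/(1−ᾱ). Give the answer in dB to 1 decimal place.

A = 25.390 sabins; S = 150.9 sq m.
ᾱ = 25.390/150.9 = 0.1683; R = Sᾱ/(1−ᾱ) = 25.390/(1−0.1683) = 30.528 sq m.
Lp = 76.0 + 10·log₁₀(4/30.528) = 76.0 + (-8.83) = 67.2 dB.

67.2 dB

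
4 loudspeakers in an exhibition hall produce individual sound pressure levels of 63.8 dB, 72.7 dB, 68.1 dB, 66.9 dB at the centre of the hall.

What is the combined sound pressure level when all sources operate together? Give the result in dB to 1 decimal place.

75.1 dB

Converting to relative power and adding: 10^(63.8/10) + 10^(72.7/10) + 10^(68.1/10) + 10^(66.9/10) = 3.237e+07.
Combined level = 10 log₁₀(3.237e+07) = 75.1 dB.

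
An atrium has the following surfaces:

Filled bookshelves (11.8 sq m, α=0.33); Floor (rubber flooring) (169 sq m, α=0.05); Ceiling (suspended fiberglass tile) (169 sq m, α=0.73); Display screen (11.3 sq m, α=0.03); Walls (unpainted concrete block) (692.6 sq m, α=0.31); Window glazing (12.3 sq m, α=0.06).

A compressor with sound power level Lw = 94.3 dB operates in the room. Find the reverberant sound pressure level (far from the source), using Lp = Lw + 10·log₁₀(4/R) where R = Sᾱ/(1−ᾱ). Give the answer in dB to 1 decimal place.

73.1 dB

A = 351.497 sabins; S = 1066.0 sq m.
ᾱ = 351.497/1066.0 = 0.3297; R = Sᾱ/(1−ᾱ) = 351.497/(1−0.3297) = 524.388 sq m.
Lp = 94.3 + 10·log₁₀(4/524.388) = 94.3 + (-21.18) = 73.1 dB.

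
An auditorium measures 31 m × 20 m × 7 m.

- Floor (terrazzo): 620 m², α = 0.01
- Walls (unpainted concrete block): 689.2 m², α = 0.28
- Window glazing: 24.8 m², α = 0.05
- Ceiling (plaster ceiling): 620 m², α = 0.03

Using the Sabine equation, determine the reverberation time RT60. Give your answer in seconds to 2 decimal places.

Equivalent absorption area: A = 620×0.01 + 689.2×0.28 + 24.8×0.05 + 620×0.03 = 219.016 m².
V = 31·20·7 = 4340 m³.
Sabine: RT60 = 0.161 × 4340 / 219.016 = 3.19 s.

3.19 seconds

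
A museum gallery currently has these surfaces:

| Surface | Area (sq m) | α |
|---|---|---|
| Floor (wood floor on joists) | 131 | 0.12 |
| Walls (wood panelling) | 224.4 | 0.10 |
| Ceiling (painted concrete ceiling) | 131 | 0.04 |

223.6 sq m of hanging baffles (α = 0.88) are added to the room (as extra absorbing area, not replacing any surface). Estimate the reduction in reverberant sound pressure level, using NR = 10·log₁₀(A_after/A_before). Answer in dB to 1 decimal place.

Equivalent absorption area: A_before = 131·0.12 + 224.4·0.10 + 131·0.04 = 43.400 sq m.
Treatment contributes 223.6·0.88 = 196.768 sabins.
A_after = 43.400 + 196.768 = 240.168 sabins.
Reduction = 10 log₁₀(A_after/A_before) = 10 log₁₀(5.5338) = 7.4 dB.

7.4 dB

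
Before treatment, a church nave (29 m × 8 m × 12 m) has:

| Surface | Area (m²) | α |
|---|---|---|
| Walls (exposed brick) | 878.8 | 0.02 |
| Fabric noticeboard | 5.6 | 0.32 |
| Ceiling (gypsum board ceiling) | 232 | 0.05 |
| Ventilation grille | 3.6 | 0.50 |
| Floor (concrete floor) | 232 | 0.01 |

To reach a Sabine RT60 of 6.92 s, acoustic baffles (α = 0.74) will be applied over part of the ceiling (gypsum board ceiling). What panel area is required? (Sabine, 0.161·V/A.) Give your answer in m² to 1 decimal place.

43.0

A₁ = Σ Sᵢαᵢ = 878.8*0.02 + 5.6*0.32 + 232*0.05 + 3.6*0.50 + 232*0.01 = 35.088 sabins.
V = 2784 m³. Target absorption A₂ = 0.161 × 2784 / 6.92 = 64.772 sabins.
Absorption to add: 64.772 − 35.088 = 29.684 sabins.
Each m² of panel replacing the ceiling (gypsum board ceiling) adds (0.74 − 0.05) = 0.69 sabins.
Panel area = 29.684 / 0.69 = 43.0 m².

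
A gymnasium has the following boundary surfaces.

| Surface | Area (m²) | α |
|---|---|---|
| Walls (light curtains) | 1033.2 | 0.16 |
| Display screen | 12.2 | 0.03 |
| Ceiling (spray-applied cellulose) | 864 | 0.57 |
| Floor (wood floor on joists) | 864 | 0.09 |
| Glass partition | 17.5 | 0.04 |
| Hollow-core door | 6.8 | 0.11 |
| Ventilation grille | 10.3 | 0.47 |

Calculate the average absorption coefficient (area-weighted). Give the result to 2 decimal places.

Total surface area S = 2808.0 m².
Σ(Sᵢαᵢ) = 1033.2*0.16 + 12.2*0.03 + 864*0.57 + 864*0.09 + 17.5*0.04 + 6.8*0.11 + 10.3*0.47 = 742.207.
ᾱ = 742.207 / 2808.0 = 0.26.

0.26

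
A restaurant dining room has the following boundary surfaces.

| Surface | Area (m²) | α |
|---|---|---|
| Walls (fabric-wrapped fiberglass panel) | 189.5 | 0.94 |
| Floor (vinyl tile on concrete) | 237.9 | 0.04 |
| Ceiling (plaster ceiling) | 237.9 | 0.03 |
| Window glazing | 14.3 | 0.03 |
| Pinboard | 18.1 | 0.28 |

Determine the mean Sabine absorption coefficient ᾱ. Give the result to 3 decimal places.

S = Σ Sᵢ = 189.5 + 237.9 + 237.9 + 14.3 + 18.1 = 697.7 m².
Σ(Sᵢαᵢ) = 189.5*0.94 + 237.9*0.04 + 237.9*0.03 + 14.3*0.03 + 18.1*0.28 = 200.280.
ᾱ = A/S = 0.287.

0.287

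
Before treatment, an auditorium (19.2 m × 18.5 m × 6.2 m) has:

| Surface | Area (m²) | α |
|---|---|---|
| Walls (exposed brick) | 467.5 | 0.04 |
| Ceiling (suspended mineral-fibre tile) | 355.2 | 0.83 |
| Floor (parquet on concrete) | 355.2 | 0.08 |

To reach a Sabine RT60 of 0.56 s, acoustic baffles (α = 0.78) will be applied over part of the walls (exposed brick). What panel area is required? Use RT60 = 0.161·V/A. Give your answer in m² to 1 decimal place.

Equivalent absorption area: A₁ = 467.5·0.04 + 355.2·0.83 + 355.2·0.08 = 341.932 m².
V = 2202.24 m³. Target absorption A₂ = 0.161 × 2202.24 / 0.56 = 633.144 sabins.
Absorption to add: 633.144 − 341.932 = 291.212 sabins.
Net gain per m²: Δα = 0.78 − 0.04 = 0.74.
Area = ΔA/Δα = 291.212/0.74 = 393.5 m².

393.5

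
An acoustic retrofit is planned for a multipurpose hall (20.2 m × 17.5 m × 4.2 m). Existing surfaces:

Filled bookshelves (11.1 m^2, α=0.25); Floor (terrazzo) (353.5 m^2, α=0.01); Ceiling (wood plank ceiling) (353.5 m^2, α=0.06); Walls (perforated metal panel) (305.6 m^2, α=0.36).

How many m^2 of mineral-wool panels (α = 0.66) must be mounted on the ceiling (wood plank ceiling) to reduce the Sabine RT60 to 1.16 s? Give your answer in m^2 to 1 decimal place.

A₁ = Σ Sᵢαᵢ = 11.1*0.25 + 353.5*0.01 + 353.5*0.06 + 305.6*0.36 = 137.536 sabins.
Required A₂ = 0.161·1484.7/1.16 = 206.066 sabins.
ΔA needed = 206.066 − 137.536 = 68.530 sabins.
Each m^2 of panel replacing the ceiling (wood plank ceiling) adds (0.66 − 0.06) = 0.60 sabins.
Area = ΔA/Δα = 68.530/0.60 = 114.2 m^2.

114.2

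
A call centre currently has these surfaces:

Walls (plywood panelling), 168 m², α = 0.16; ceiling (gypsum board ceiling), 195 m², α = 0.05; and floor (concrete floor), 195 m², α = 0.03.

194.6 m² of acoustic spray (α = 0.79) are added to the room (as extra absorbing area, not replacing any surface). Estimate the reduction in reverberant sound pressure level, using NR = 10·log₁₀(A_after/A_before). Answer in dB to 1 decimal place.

Total absorption A_before = 168*0.16 + 195*0.05 + 195*0.03
  = 26.880 + 9.750 + 5.850 = 42.480 m² sabins.
Added absorption = 194.6 × 0.79 = 153.734 sabins.
New total A_after = 196.214 sabins.
Reduction = 10 log₁₀(A_after/A_before) = 10 log₁₀(4.6190) = 6.6 dB.

6.6 dB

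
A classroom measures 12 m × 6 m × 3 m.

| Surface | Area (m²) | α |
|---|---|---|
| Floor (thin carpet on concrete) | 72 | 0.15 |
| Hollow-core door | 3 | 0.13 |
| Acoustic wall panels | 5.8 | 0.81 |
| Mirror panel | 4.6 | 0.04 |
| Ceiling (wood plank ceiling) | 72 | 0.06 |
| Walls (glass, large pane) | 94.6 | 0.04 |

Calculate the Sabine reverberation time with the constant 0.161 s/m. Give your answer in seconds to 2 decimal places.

1.44 sec

Equivalent absorption area: A = 72·0.15 + 3·0.13 + 5.8·0.81 + 4.6·0.04 + 72·0.06 + 94.6·0.04 = 24.176 m².
Room volume: 216 m³.
Sabine: RT60 = 0.161 × 216 / 24.176 = 1.44 s.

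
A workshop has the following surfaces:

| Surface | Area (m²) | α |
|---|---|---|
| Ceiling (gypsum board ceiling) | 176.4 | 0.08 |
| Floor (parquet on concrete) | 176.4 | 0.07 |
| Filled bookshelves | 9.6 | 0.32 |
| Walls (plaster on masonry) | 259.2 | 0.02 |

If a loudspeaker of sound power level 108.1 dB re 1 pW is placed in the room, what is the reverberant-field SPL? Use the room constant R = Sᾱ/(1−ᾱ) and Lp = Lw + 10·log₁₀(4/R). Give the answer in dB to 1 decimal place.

98.5 dB

A = 34.716 sabins; S = 621.6 m².
ᾱ = 0.0558, so room constant R = A/(1−ᾱ) = 36.768 m².
Lp = Lw + 10 log₁₀(4/R) = 108.1 -9.63 = 98.5 dB.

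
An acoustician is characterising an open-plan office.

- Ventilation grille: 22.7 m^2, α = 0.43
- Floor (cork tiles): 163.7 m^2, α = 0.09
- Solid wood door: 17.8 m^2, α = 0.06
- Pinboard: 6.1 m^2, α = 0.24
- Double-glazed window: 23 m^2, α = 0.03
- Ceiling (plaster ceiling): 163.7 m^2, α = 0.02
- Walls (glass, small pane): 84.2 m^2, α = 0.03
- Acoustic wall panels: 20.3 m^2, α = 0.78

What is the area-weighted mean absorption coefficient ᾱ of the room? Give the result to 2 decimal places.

S = Σ Sᵢ = 22.7 + 163.7 + 17.8 + 6.1 + 23 + 163.7 + 84.2 + 20.3 = 501.5 m^2.
Σ(Sᵢαᵢ) = 22.7·0.43 + 163.7·0.09 + 17.8·0.06 + 6.1·0.24 + 23·0.03 + 163.7·0.02 + 84.2·0.03 + 20.3·0.78 = 49.350.
ᾱ = 49.350 / 501.5 = 0.10.

0.10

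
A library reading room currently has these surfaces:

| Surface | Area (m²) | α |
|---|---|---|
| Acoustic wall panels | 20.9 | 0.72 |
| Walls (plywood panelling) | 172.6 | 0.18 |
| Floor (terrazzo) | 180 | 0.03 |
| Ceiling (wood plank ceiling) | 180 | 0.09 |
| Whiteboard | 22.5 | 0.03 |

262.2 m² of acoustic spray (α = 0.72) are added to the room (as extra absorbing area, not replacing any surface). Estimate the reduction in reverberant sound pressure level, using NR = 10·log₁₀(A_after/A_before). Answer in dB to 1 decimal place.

5.8 dB

Total absorption A_before = 20.9·0.72 + 172.6·0.18 + 180·0.03 + 180·0.09 + 22.5·0.03
  = 15.048 + 31.068 + 5.400 + 16.200 + 0.675 = 68.391 m² sabins.
Added absorption = 262.2 × 0.72 = 188.784 sabins.
New total A_after = 257.175 sabins.
NR = 10·log₁₀(257.175/68.391) = 5.8 dB.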